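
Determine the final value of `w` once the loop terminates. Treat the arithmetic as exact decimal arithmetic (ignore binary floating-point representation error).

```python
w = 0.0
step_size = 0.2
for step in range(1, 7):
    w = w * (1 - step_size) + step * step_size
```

Let's trace through this code step by step.

Initialize: w = 0.0
Initialize: step_size = 0.2
Entering loop: for step in range(1, 7):
After iteration 1: step = 1, w = 0.2
After iteration 2: step = 2, w = 0.56
After iteration 3: step = 3, w = 1.048
After iteration 4: step = 4, w = 1.6384
After iteration 5: step = 5, w = 2.31072
After iteration 6: step = 6, w = 3.048576
Loop ends.

Final answer: 3.048576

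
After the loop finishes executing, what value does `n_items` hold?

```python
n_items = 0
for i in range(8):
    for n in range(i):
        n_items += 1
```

Let's trace through this code step by step.

Initialize: n_items = 0
Entering loop: for i in range(8):
After iteration 1: i = 0, n_items = 0
After iteration 2: i = 1, n_items = 1, n = 0
After iteration 3: i = 2, n_items = 3, n = 1
After iteration 4: i = 3, n_items = 6, n = 2
After iteration 5: i = 4, n_items = 10, n = 3
After iteration 6: i = 5, n_items = 15, n = 4
After iteration 7: i = 6, n_items = 21, n = 5
After iteration 8: i = 7, n_items = 28, n = 6
Loop ends.

Final answer: 28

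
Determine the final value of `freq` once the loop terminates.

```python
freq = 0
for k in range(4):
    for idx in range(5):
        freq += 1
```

Let's trace through this code step by step.

Initialize: freq = 0
Entering loop: for k in range(4):
After iteration 1: k = 0, freq = 5
After iteration 2: k = 1, freq = 10
After iteration 3: k = 2, freq = 15
After iteration 4: k = 3, freq = 20
Loop ends.

Final answer: 20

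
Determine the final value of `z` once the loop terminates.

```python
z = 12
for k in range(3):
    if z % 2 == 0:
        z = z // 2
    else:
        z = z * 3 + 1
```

Let's trace through this code step by step.

Initialize: z = 12
Entering loop: for k in range(3):
After iteration 1: k = 0, z = 6
After iteration 2: k = 1, z = 3
After iteration 3: k = 2, z = 10
Loop ends.

Final answer: 10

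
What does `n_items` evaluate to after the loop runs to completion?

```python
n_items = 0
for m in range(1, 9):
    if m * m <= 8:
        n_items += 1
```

Let's trace through this code step by step.

Initialize: n_items = 0
Entering loop: for m in range(1, 9):
After iteration 1: m = 1, n_items = 1
After iteration 2: m = 2, n_items = 2
After iteration 3: m = 3, n_items = 2
After iteration 4: m = 4, n_items = 2
After iteration 5: m = 5, n_items = 2
After iteration 6: m = 6, n_items = 2
After iteration 7: m = 7, n_items = 2
After iteration 8: m = 8, n_items = 2
Loop ends.

Final answer: 2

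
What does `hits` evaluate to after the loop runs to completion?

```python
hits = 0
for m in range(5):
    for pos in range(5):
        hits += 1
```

Let's trace through this code step by step.

Initialize: hits = 0
Entering loop: for m in range(5):
After iteration 1: m = 0, hits = 5
After iteration 2: m = 1, hits = 10
After iteration 3: m = 2, hits = 15
After iteration 4: m = 3, hits = 20
After iteration 5: m = 4, hits = 25
Loop ends.

Final answer: 25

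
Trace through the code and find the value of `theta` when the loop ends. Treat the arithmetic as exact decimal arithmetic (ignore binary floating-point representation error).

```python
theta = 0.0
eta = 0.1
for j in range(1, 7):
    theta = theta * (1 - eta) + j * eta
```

Let's trace through this code step by step.

Initialize: theta = 0.0
Initialize: eta = 0.1
Entering loop: for j in range(1, 7):
After iteration 1: j = 1, theta = 0.1
After iteration 2: j = 2, theta = 0.29
After iteration 3: j = 3, theta = 0.561
After iteration 4: j = 4, theta = 0.9049
After iteration 5: j = 5, theta = 1.31441
After iteration 6: j = 6, theta = 1.782969
Loop ends.

Final answer: 1.782969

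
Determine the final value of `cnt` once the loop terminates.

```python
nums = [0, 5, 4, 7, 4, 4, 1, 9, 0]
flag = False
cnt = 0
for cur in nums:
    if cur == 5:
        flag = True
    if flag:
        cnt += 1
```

Let's trace through this code step by step.

Initialize: nums = [0, 5, 4, 7, 4, 4, 1, 9, 0]
Initialize: flag = False
Initialize: cnt = 0
Entering loop: for cur in nums:
After iteration 1: cur = 0, flag = False, cnt = 0
After iteration 2: cur = 5, flag = True, cnt = 1
After iteration 3: cur = 4, flag = True, cnt = 2
After iteration 4: cur = 7, flag = True, cnt = 3
After iteration 5: cur = 4, flag = True, cnt = 4
After iteration 6: cur = 4, flag = True, cnt = 5
After iteration 7: cur = 1, flag = True, cnt = 6
After iteration 8: cur = 9, flag = True, cnt = 7
After iteration 9: cur = 0, flag = True, cnt = 8
Loop ends.

Final answer: 8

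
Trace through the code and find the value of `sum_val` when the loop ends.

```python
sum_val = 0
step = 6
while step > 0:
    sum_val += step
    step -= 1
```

Let's trace through this code step by step.

Initialize: sum_val = 0
Initialize: step = 6
Entering loop: while step > 0:
After iteration 1: sum_val = 6, step = 5
After iteration 2: sum_val = 11, step = 4
After iteration 3: sum_val = 15, step = 3
After iteration 4: sum_val = 18, step = 2
After iteration 5: sum_val = 20, step = 1
After iteration 6: sum_val = 21, step = 0
Loop ends.

Final answer: 21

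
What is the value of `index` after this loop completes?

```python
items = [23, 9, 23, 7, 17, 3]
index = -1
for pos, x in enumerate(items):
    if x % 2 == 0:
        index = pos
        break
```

Let's trace through this code step by step.

Initialize: items = [23, 9, 23, 7, 17, 3]
Initialize: index = -1
Entering loop: for pos, x in enumerate(items):
After iteration 1: pos = 0, x = 23, index = -1
After iteration 2: pos = 1, x = 9, index = -1
After iteration 3: pos = 2, x = 23, index = -1
After iteration 4: pos = 3, x = 7, index = -1
After iteration 5: pos = 4, x = 17, index = -1
After iteration 6: pos = 5, x = 3, index = -1
Loop ends.

Final answer: -1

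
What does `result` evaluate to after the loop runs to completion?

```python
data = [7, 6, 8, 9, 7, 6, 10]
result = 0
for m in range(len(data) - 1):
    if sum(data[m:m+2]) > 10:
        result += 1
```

Let's trace through this code step by step.

Initialize: data = [7, 6, 8, 9, 7, 6, 10]
Initialize: result = 0
Entering loop: for m in range(len(data) - 1):
After iteration 1: m = 0, result = 1
After iteration 2: m = 1, result = 2
After iteration 3: m = 2, result = 3
After iteration 4: m = 3, result = 4
After iteration 5: m = 4, result = 5
After iteration 6: m = 5, result = 6
Loop ends.

Final answer: 6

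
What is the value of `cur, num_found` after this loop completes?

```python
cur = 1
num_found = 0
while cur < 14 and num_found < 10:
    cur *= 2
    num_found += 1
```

Let's trace through this code step by step.

Initialize: cur = 1
Initialize: num_found = 0
Entering loop: while cur < 14 and num_found < 10:
After iteration 1: cur = 2, num_found = 1
After iteration 2: cur = 4, num_found = 2
After iteration 3: cur = 8, num_found = 3
After iteration 4: cur = 16, num_found = 4
Loop ends.

Final answer: 16, 4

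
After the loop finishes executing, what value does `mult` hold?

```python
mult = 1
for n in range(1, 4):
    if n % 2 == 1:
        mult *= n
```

Let's trace through this code step by step.

Initialize: mult = 1
Entering loop: for n in range(1, 4):
After iteration 1: n = 1, mult = 1
After iteration 2: n = 2, mult = 1
After iteration 3: n = 3, mult = 3
Loop ends.

Final answer: 3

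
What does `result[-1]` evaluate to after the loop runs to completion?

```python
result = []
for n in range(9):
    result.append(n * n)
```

Let's trace through this code step by step.

Initialize: result = []
Entering loop: for n in range(9):
After iteration 1: n = 0, result = [0]
After iteration 2: n = 1, result = [0, 1]
After iteration 3: n = 2, result = [0, 1, 4]
After iteration 4: n = 3, result = [0, 1, 4, 9]
After iteration 5: n = 4, result = [0, 1, 4, 9, 16]
After iteration 6: n = 5, result = [0, 1, 4, 9, 16, 25]
After iteration 7: n = 6, result = [0, 1, 4, 9, 16, 25, 36]
After iteration 8: n = 7, result = [0, 1, 4, 9, 16, 25, 36, 49]
After iteration 9: n = 8, result = [0, 1, 4, 9, 16, 25, 36, 49, 64]
Loop ends.
result[-1] = 64

Final answer: 64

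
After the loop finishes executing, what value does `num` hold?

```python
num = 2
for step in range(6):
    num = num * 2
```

Let's trace through this code step by step.

Initialize: num = 2
Entering loop: for step in range(6):
After iteration 1: step = 0, num = 4
After iteration 2: step = 1, num = 8
After iteration 3: step = 2, num = 16
After iteration 4: step = 3, num = 32
After iteration 5: step = 4, num = 64
After iteration 6: step = 5, num = 128
Loop ends.

Final answer: 128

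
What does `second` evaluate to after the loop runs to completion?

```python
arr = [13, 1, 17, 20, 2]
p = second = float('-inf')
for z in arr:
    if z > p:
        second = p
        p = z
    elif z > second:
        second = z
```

Let's trace through this code step by step.

Initialize: arr = [13, 1, 17, 20, 2]
Initialize: p = -inf
Initialize: second = -inf
Entering loop: for z in arr:
After iteration 1: z = 13, p = 13, second = -inf
After iteration 2: z = 1, p = 13, second = 1
After iteration 3: z = 17, p = 17, second = 13
After iteration 4: z = 20, p = 20, second = 17
After iteration 5: z = 2, p = 20, second = 17
Loop ends.

Final answer: 17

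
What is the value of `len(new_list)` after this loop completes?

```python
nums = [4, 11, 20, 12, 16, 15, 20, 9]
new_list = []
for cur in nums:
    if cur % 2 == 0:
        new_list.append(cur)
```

Let's trace through this code step by step.

Initialize: nums = [4, 11, 20, 12, 16, 15, 20, 9]
Initialize: new_list = []
Entering loop: for cur in nums:
After iteration 1: cur = 4, new_list = [4]
After iteration 2: cur = 11, new_list = [4]
After iteration 3: cur = 20, new_list = [4, 20]
After iteration 4: cur = 12, new_list = [4, 20, 12]
After iteration 5: cur = 16, new_list = [4, 20, 12, 16]
After iteration 6: cur = 15, new_list = [4, 20, 12, 16]
After iteration 7: cur = 20, new_list = [4, 20, 12, 16, 20]
After iteration 8: cur = 9, new_list = [4, 20, 12, 16, 20]
Loop ends.
len(new_list) = 5

Final answer: 5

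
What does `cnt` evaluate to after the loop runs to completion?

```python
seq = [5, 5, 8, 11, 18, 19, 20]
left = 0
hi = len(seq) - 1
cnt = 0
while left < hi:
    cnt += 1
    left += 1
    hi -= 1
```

Let's trace through this code step by step.

Initialize: seq = [5, 5, 8, 11, 18, 19, 20]
Initialize: left = 0
Initialize: hi = 6
Initialize: cnt = 0
Entering loop: while left < hi:
After iteration 1: left = 1, hi = 5, cnt = 1
After iteration 2: left = 2, hi = 4, cnt = 2
After iteration 3: left = 3, hi = 3, cnt = 3
Loop ends.

Final answer: 3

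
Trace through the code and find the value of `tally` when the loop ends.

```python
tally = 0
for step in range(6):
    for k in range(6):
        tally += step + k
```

Let's trace through this code step by step.

Initialize: tally = 0
Entering loop: for step in range(6):
After iteration 1: step = 0, tally = 15
After iteration 2: step = 1, tally = 36
After iteration 3: step = 2, tally = 63
After iteration 4: step = 3, tally = 96
After iteration 5: step = 4, tally = 135
After iteration 6: step = 5, tally = 180
Loop ends.

Final answer: 180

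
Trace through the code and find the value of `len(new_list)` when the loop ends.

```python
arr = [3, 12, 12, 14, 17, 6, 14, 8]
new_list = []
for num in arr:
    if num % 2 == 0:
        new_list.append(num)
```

Let's trace through this code step by step.

Initialize: arr = [3, 12, 12, 14, 17, 6, 14, 8]
Initialize: new_list = []
Entering loop: for num in arr:
After iteration 1: num = 3, new_list = []
After iteration 2: num = 12, new_list = [12]
After iteration 3: num = 12, new_list = [12, 12]
After iteration 4: num = 14, new_list = [12, 12, 14]
After iteration 5: num = 17, new_list = [12, 12, 14]
After iteration 6: num = 6, new_list = [12, 12, 14, 6]
After iteration 7: num = 14, new_list = [12, 12, 14, 6, 14]
After iteration 8: num = 8, new_list = [12, 12, 14, 6, 14, 8]
Loop ends.
len(new_list) = 6

Final answer: 6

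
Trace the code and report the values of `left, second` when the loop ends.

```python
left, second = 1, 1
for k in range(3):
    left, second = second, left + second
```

Let's trace through this code step by step.

Initialize: left = 1
Initialize: second = 1
Entering loop: for k in range(3):
After iteration 1: k = 0, left = 1, second = 2
After iteration 2: k = 1, left = 2, second = 3
After iteration 3: k = 2, left = 3, second = 5
Loop ends.

Final answer: 3, 5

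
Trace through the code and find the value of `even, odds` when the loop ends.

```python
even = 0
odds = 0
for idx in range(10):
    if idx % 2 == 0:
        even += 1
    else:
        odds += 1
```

Let's trace through this code step by step.

Initialize: even = 0
Initialize: odds = 0
Entering loop: for idx in range(10):
After iteration 1: idx = 0, even = 1, odds = 0
After iteration 2: idx = 1, even = 1, odds = 1
After iteration 3: idx = 2, even = 2, odds = 1
After iteration 4: idx = 3, even = 2, odds = 2
After iteration 5: idx = 4, even = 3, odds = 2
After iteration 6: idx = 5, even = 3, odds = 3
After iteration 7: idx = 6, even = 4, odds = 3
After iteration 8: idx = 7, even = 4, odds = 4
After iteration 9: idx = 8, even = 5, odds = 4
After iteration 10: idx = 9, even = 5, odds = 5
Loop ends.

Final answer: 5, 5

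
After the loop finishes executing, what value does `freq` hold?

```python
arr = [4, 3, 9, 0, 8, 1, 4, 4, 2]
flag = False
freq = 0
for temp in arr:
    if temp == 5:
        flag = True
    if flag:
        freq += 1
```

Let's trace through this code step by step.

Initialize: arr = [4, 3, 9, 0, 8, 1, 4, 4, 2]
Initialize: flag = False
Initialize: freq = 0
Entering loop: for temp in arr:
After iteration 1: temp = 4, freq = 0
After iteration 2: temp = 3, freq = 0
After iteration 3: temp = 9, freq = 0
After iteration 4: temp = 0, freq = 0
After iteration 5: temp = 8, freq = 0
After iteration 6: temp = 1, freq = 0
After iteration 7: temp = 4, freq = 0
After iteration 8: temp = 4, freq = 0
After iteration 9: temp = 2, freq = 0
Loop ends.

Final answer: 0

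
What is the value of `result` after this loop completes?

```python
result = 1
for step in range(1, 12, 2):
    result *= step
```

Let's trace through this code step by step.

Initialize: result = 1
Entering loop: for step in range(1, 12, 2):
After iteration 1: step = 1, result = 1
After iteration 2: step = 3, result = 3
After iteration 3: step = 5, result = 15
After iteration 4: step = 7, result = 105
After iteration 5: step = 9, result = 945
After iteration 6: step = 11, result = 10395
Loop ends.

Final answer: 10395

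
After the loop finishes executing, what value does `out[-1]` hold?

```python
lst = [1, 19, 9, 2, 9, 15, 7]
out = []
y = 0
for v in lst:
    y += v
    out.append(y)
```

Let's trace through this code step by step.

Initialize: lst = [1, 19, 9, 2, 9, 15, 7]
Initialize: out = []
Initialize: y = 0
Entering loop: for v in lst:
After iteration 1: v = 1, out = [1], y = 1
After iteration 2: v = 19, out = [1, 20], y = 20
After iteration 3: v = 9, out = [1, 20, 29], y = 29
After iteration 4: v = 2, out = [1, 20, 29, 31], y = 31
After iteration 5: v = 9, out = [1, 20, 29, 31, 40], y = 40
After iteration 6: v = 15, out = [1, 20, 29, 31, 40, 55], y = 55
After iteration 7: v = 7, out = [1, 20, 29, 31, 40, 55, 62], y = 62
Loop ends.
out[-1] = 62

Final answer: 62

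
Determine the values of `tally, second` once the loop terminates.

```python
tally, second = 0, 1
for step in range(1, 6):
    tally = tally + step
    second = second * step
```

Let's trace through this code step by step.

Initialize: tally = 0
Initialize: second = 1
Entering loop: for step in range(1, 6):
After iteration 1: step = 1, tally = 1, second = 1
After iteration 2: step = 2, tally = 3, second = 2
After iteration 3: step = 3, tally = 6, second = 6
After iteration 4: step = 4, tally = 10, second = 24
After iteration 5: step = 5, tally = 15, second = 120
Loop ends.

Final answer: 15, 120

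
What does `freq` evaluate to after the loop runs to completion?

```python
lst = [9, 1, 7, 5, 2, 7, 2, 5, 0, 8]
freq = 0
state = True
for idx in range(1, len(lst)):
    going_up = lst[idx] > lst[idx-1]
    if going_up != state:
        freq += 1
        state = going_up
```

Let's trace through this code step by step.

Initialize: lst = [9, 1, 7, 5, 2, 7, 2, 5, 0, 8]
Initialize: freq = 0
Initialize: state = True
Entering loop: for idx in range(1, len(lst)):
After iteration 1: idx = 1, freq = 1, state = False, going_up = False
After iteration 2: idx = 2, freq = 2, state = True, going_up = True
After iteration 3: idx = 3, freq = 3, state = False, going_up = False
After iteration 4: idx = 4, freq = 3, state = False, going_up = False
After iteration 5: idx = 5, freq = 4, state = True, going_up = True
After iteration 6: idx = 6, freq = 5, state = False, going_up = False
After iteration 7: idx = 7, freq = 6, state = True, going_up = True
After iteration 8: idx = 8, freq = 7, state = False, going_up = False
After iteration 9: idx = 9, freq = 8, state = True, going_up = True
Loop ends.

Final answer: 8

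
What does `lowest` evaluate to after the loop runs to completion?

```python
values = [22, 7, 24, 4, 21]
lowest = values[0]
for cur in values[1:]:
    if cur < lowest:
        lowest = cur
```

Let's trace through this code step by step.

Initialize: values = [22, 7, 24, 4, 21]
Initialize: lowest = 22
Entering loop: for cur in values[1:]:
After iteration 1: cur = 7, lowest = 7
After iteration 2: cur = 24, lowest = 7
After iteration 3: cur = 4, lowest = 4
After iteration 4: cur = 21, lowest = 4
Loop ends.

Final answer: 4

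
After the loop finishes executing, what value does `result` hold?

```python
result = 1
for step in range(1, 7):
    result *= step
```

Let's trace through this code step by step.

Initialize: result = 1
Entering loop: for step in range(1, 7):
After iteration 1: step = 1, result = 1
After iteration 2: step = 2, result = 2
After iteration 3: step = 3, result = 6
After iteration 4: step = 4, result = 24
After iteration 5: step = 5, result = 120
After iteration 6: step = 6, result = 720
Loop ends.

Final answer: 720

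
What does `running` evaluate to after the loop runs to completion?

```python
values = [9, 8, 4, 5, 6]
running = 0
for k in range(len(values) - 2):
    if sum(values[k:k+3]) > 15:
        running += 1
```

Let's trace through this code step by step.

Initialize: values = [9, 8, 4, 5, 6]
Initialize: running = 0
Entering loop: for k in range(len(values) - 2):
After iteration 1: k = 0, running = 1
After iteration 2: k = 1, running = 2
After iteration 3: k = 2, running = 2
Loop ends.

Final answer: 2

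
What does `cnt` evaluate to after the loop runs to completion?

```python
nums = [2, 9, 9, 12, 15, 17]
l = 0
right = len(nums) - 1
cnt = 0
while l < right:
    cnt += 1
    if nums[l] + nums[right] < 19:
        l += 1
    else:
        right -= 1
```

Let's trace through this code step by step.

Initialize: nums = [2, 9, 9, 12, 15, 17]
Initialize: l = 0
Initialize: right = 5
Initialize: cnt = 0
Entering loop: while l < right:
After iteration 1: l = 0, right = 4, cnt = 1
After iteration 2: l = 1, right = 4, cnt = 2
After iteration 3: l = 1, right = 3, cnt = 3
After iteration 4: l = 1, right = 2, cnt = 4
After iteration 5: l = 2, right = 2, cnt = 5
Loop ends.

Final answer: 5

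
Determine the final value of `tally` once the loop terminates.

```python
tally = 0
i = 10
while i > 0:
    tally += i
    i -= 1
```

Let's trace through this code step by step.

Initialize: tally = 0
Initialize: i = 10
Entering loop: while i > 0:
After iteration 1: tally = 10, i = 9
After iteration 2: tally = 19, i = 8
After iteration 3: tally = 27, i = 7
After iteration 4: tally = 34, i = 6
After iteration 5: tally = 40, i = 5
After iteration 6: tally = 45, i = 4
After iteration 7: tally = 49, i = 3
After iteration 8: tally = 52, i = 2
After iteration 9: tally = 54, i = 1
After iteration 10: tally = 55, i = 0
Loop ends.

Final answer: 55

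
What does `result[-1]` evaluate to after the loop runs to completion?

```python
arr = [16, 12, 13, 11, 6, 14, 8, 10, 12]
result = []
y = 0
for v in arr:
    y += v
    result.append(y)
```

Let's trace through this code step by step.

Initialize: arr = [16, 12, 13, 11, 6, 14, 8, 10, 12]
Initialize: result = []
Initialize: y = 0
Entering loop: for v in arr:
After iteration 1: v = 16, result = [16], y = 16
After iteration 2: v = 12, result = [16, 28], y = 28
After iteration 3: v = 13, result = [16, 28, 41], y = 41
After iteration 4: v = 11, result = [16, 28, 41, 52], y = 52
After iteration 5: v = 6, result = [16, 28, 41, 52, 58], y = 58
After iteration 6: v = 14, result = [16, 28, 41, 52, 58, 72], y = 72
After iteration 7: v = 8, result = [16, 28, 41, 52, 58, 72, 80], y = 80
After iteration 8: v = 10, result = [16, 28, 41, 52, 58, 72, 80, 90], y = 90
After iteration 9: v = 12, result = [16, 28, 41, 52, 58, 72, 80, 90, 102], y = 102
Loop ends.
result[-1] = 102

Final answer: 102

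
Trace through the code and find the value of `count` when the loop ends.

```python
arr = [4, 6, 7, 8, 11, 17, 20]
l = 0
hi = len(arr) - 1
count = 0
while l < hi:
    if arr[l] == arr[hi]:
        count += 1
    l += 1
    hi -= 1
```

Let's trace through this code step by step.

Initialize: arr = [4, 6, 7, 8, 11, 17, 20]
Initialize: l = 0
Initialize: hi = 6
Initialize: count = 0
Entering loop: while l < hi:
After iteration 1: l = 1, hi = 5, count = 0
After iteration 2: l = 2, hi = 4, count = 0
After iteration 3: l = 3, hi = 3, count = 0
Loop ends.

Final answer: 0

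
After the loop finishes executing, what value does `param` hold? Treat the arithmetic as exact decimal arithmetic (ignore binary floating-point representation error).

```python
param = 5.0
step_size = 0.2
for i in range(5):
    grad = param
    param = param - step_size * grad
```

Let's trace through this code step by step.

Initialize: param = 5.0
Initialize: step_size = 0.2
Entering loop: for i in range(5):
After iteration 1: i = 0, param = 4.0, grad = 5.0
After iteration 2: i = 1, param = 3.2, grad = 4.0
After iteration 3: i = 2, param = 2.56, grad = 3.2
After iteration 4: i = 3, param = 2.048, grad = 2.56
After iteration 5: i = 4, param = 1.6384, grad = 2.048
Loop ends.

Final answer: 1.6384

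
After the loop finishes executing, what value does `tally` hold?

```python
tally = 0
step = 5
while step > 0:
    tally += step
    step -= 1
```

Let's trace through this code step by step.

Initialize: tally = 0
Initialize: step = 5
Entering loop: while step > 0:
After iteration 1: tally = 5, step = 4
After iteration 2: tally = 9, step = 3
After iteration 3: tally = 12, step = 2
After iteration 4: tally = 14, step = 1
After iteration 5: tally = 15, step = 0
Loop ends.

Final answer: 15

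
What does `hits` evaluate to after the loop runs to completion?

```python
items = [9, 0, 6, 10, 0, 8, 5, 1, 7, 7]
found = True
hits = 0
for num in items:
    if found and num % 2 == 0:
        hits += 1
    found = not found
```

Let's trace through this code step by step.

Initialize: items = [9, 0, 6, 10, 0, 8, 5, 1, 7, 7]
Initialize: found = True
Initialize: hits = 0
Entering loop: for num in items:
After iteration 1: num = 9, found = False, hits = 0
After iteration 2: num = 0, found = True, hits = 0
After iteration 3: num = 6, found = False, hits = 1
After iteration 4: num = 10, found = True, hits = 1
After iteration 5: num = 0, found = False, hits = 2
After iteration 6: num = 8, found = True, hits = 2
After iteration 7: num = 5, found = False, hits = 2
After iteration 8: num = 1, found = True, hits = 2
After iteration 9: num = 7, found = False, hits = 2
After iteration 10: num = 7, found = True, hits = 2
Loop ends.

Final answer: 2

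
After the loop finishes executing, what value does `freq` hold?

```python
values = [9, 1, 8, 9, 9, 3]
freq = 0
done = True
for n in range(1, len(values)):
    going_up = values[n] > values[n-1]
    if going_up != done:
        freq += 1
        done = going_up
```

Let's trace through this code step by step.

Initialize: values = [9, 1, 8, 9, 9, 3]
Initialize: freq = 0
Initialize: done = True
Entering loop: for n in range(1, len(values)):
After iteration 1: n = 1, freq = 1, done = False, going_up = False
After iteration 2: n = 2, freq = 2, done = True, going_up = True
After iteration 3: n = 3, freq = 2, done = True, going_up = True
After iteration 4: n = 4, freq = 3, done = False, going_up = False
After iteration 5: n = 5, freq = 3, done = False, going_up = False
Loop ends.

Final answer: 3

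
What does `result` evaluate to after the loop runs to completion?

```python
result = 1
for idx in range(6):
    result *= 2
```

Let's trace through this code step by step.

Initialize: result = 1
Entering loop: for idx in range(6):
After iteration 1: idx = 0, result = 2
After iteration 2: idx = 1, result = 4
After iteration 3: idx = 2, result = 8
After iteration 4: idx = 3, result = 16
After iteration 5: idx = 4, result = 32
After iteration 6: idx = 5, result = 64
Loop ends.

Final answer: 64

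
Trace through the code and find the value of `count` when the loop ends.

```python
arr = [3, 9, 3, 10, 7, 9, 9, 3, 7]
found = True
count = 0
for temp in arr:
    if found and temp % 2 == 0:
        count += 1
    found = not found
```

Let's trace through this code step by step.

Initialize: arr = [3, 9, 3, 10, 7, 9, 9, 3, 7]
Initialize: found = True
Initialize: count = 0
Entering loop: for temp in arr:
After iteration 1: temp = 3, found = False, count = 0
After iteration 2: temp = 9, found = True, count = 0
After iteration 3: temp = 3, found = False, count = 0
After iteration 4: temp = 10, found = True, count = 0
After iteration 5: temp = 7, found = False, count = 0
After iteration 6: temp = 9, found = True, count = 0
After iteration 7: temp = 9, found = False, count = 0
After iteration 8: temp = 3, found = True, count = 0
After iteration 9: temp = 7, found = False, count = 0
Loop ends.

Final answer: 0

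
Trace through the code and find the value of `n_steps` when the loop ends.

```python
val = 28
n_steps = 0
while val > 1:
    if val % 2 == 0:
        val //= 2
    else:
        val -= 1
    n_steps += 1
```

Let's trace through this code step by step.

Initialize: val = 28
Initialize: n_steps = 0
Entering loop: while val > 1:
After iteration 1: val = 14, n_steps = 1
After iteration 2: val = 7, n_steps = 2
After iteration 3: val = 6, n_steps = 3
After iteration 4: val = 3, n_steps = 4
After iteration 5: val = 2, n_steps = 5
After iteration 6: val = 1, n_steps = 6
Loop ends.

Final answer: 6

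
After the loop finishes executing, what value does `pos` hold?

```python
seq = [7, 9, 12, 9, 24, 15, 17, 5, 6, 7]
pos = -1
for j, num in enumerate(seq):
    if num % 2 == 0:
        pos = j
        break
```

Let's trace through this code step by step.

Initialize: seq = [7, 9, 12, 9, 24, 15, 17, 5, 6, 7]
Initialize: pos = -1
Entering loop: for j, num in enumerate(seq):
After iteration 1: j = 0, num = 7, pos = -1
After iteration 2: j = 1, num = 9, pos = -1
After iteration 3: j = 2, num = 12, pos = 2
Loop ends.

Final answer: 2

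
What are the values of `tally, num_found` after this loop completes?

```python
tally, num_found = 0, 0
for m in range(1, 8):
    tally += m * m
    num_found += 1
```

Let's trace through this code step by step.

Initialize: tally = 0
Initialize: num_found = 0
Entering loop: for m in range(1, 8):
After iteration 1: m = 1, tally = 1, num_found = 1
After iteration 2: m = 2, tally = 5, num_found = 2
After iteration 3: m = 3, tally = 14, num_found = 3
After iteration 4: m = 4, tally = 30, num_found = 4
After iteration 5: m = 5, tally = 55, num_found = 5
After iteration 6: m = 6, tally = 91, num_found = 6
After iteration 7: m = 7, tally = 140, num_found = 7
Loop ends.

Final answer: 140, 7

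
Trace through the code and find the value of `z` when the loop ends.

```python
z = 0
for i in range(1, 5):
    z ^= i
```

Let's trace through this code step by step.

Initialize: z = 0
Entering loop: for i in range(1, 5):
After iteration 1: i = 1, z = 1
After iteration 2: i = 2, z = 3
After iteration 3: i = 3, z = 0
After iteration 4: i = 4, z = 4
Loop ends.

Final answer: 4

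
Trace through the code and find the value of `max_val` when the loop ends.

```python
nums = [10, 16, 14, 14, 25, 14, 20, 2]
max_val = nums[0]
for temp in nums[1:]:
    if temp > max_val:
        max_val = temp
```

Let's trace through this code step by step.

Initialize: nums = [10, 16, 14, 14, 25, 14, 20, 2]
Initialize: max_val = 10
Entering loop: for temp in nums[1:]:
After iteration 1: temp = 16, max_val = 16
After iteration 2: temp = 14, max_val = 16
After iteration 3: temp = 14, max_val = 16
After iteration 4: temp = 25, max_val = 25
After iteration 5: temp = 14, max_val = 25
After iteration 6: temp = 20, max_val = 25
After iteration 7: temp = 2, max_val = 25
Loop ends.

Final answer: 25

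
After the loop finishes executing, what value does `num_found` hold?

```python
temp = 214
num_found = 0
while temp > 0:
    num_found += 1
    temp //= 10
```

Let's trace through this code step by step.

Initialize: temp = 214
Initialize: num_found = 0
Entering loop: while temp > 0:
After iteration 1: temp = 21, num_found = 1
After iteration 2: temp = 2, num_found = 2
After iteration 3: temp = 0, num_found = 3
Loop ends.

Final answer: 3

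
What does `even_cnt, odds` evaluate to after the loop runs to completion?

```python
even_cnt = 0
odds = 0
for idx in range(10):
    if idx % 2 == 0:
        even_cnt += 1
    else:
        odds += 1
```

Let's trace through this code step by step.

Initialize: even_cnt = 0
Initialize: odds = 0
Entering loop: for idx in range(10):
After iteration 1: idx = 0, even_cnt = 1, odds = 0
After iteration 2: idx = 1, even_cnt = 1, odds = 1
After iteration 3: idx = 2, even_cnt = 2, odds = 1
After iteration 4: idx = 3, even_cnt = 2, odds = 2
After iteration 5: idx = 4, even_cnt = 3, odds = 2
After iteration 6: idx = 5, even_cnt = 3, odds = 3
After iteration 7: idx = 6, even_cnt = 4, odds = 3
After iteration 8: idx = 7, even_cnt = 4, odds = 4
After iteration 9: idx = 8, even_cnt = 5, odds = 4
After iteration 10: idx = 9, even_cnt = 5, odds = 5
Loop ends.

Final answer: 5, 5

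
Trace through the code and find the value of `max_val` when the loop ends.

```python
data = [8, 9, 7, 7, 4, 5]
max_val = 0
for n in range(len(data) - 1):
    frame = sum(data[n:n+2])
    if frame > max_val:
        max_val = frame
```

Let's trace through this code step by step.

Initialize: data = [8, 9, 7, 7, 4, 5]
Initialize: max_val = 0
Entering loop: for n in range(len(data) - 1):
After iteration 1: n = 0, max_val = 17, frame = 17
After iteration 2: n = 1, max_val = 17, frame = 16
After iteration 3: n = 2, max_val = 17, frame = 14
After iteration 4: n = 3, max_val = 17, frame = 11
After iteration 5: n = 4, max_val = 17, frame = 9
Loop ends.

Final answer: 17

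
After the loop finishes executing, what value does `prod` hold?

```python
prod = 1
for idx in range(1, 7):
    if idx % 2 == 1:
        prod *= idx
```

Let's trace through this code step by step.

Initialize: prod = 1
Entering loop: for idx in range(1, 7):
After iteration 1: idx = 1, prod = 1
After iteration 2: idx = 2, prod = 1
After iteration 3: idx = 3, prod = 3
After iteration 4: idx = 4, prod = 3
After iteration 5: idx = 5, prod = 15
After iteration 6: idx = 6, prod = 15
Loop ends.

Final answer: 15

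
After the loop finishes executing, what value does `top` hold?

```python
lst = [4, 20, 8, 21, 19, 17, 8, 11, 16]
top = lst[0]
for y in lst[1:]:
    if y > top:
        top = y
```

Let's trace through this code step by step.

Initialize: lst = [4, 20, 8, 21, 19, 17, 8, 11, 16]
Initialize: top = 4
Entering loop: for y in lst[1:]:
After iteration 1: y = 20, top = 20
After iteration 2: y = 8, top = 20
After iteration 3: y = 21, top = 21
After iteration 4: y = 19, top = 21
After iteration 5: y = 17, top = 21
After iteration 6: y = 8, top = 21
After iteration 7: y = 11, top = 21
After iteration 8: y = 16, top = 21
Loop ends.

Final answer: 21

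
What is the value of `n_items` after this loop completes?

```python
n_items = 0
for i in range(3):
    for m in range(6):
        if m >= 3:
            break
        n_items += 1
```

Let's trace through this code step by step.

Initialize: n_items = 0
Entering loop: for i in range(3):
After iteration 1: i = 0, n_items = 3
After iteration 2: i = 1, n_items = 6
After iteration 3: i = 2, n_items = 9
Loop ends.

Final answer: 9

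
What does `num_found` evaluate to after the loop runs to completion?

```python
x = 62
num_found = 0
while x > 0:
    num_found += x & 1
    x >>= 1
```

Let's trace through this code step by step.

Initialize: x = 62
Initialize: num_found = 0
Entering loop: while x > 0:
After iteration 1: x = 31, num_found = 0
After iteration 2: x = 15, num_found = 1
After iteration 3: x = 7, num_found = 2
After iteration 4: x = 3, num_found = 3
After iteration 5: x = 1, num_found = 4
After iteration 6: x = 0, num_found = 5
Loop ends.

Final answer: 5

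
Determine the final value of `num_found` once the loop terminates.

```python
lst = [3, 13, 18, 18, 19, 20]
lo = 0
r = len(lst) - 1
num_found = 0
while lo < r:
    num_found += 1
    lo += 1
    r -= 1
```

Let's trace through this code step by step.

Initialize: lst = [3, 13, 18, 18, 19, 20]
Initialize: lo = 0
Initialize: r = 5
Initialize: num_found = 0
Entering loop: while lo < r:
After iteration 1: lo = 1, r = 4, num_found = 1
After iteration 2: lo = 2, r = 3, num_found = 2
After iteration 3: lo = 3, r = 2, num_found = 3
Loop ends.

Final answer: 3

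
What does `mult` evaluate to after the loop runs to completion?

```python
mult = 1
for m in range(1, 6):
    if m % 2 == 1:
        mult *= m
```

Let's trace through this code step by step.

Initialize: mult = 1
Entering loop: for m in range(1, 6):
After iteration 1: m = 1, mult = 1
After iteration 2: m = 2, mult = 1
After iteration 3: m = 3, mult = 3
After iteration 4: m = 4, mult = 3
After iteration 5: m = 5, mult = 15
Loop ends.

Final answer: 15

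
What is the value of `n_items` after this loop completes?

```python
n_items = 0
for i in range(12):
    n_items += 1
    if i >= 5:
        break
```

Let's trace through this code step by step.

Initialize: n_items = 0
Entering loop: for i in range(12):
After iteration 1: i = 0, n_items = 1
After iteration 2: i = 1, n_items = 2
After iteration 3: i = 2, n_items = 3
After iteration 4: i = 3, n_items = 4
After iteration 5: i = 4, n_items = 5
After iteration 6: i = 5, n_items = 6
Loop ends.

Final answer: 6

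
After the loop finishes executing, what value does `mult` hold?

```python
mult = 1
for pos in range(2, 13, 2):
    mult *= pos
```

Let's trace through this code step by step.

Initialize: mult = 1
Entering loop: for pos in range(2, 13, 2):
After iteration 1: pos = 2, mult = 2
After iteration 2: pos = 4, mult = 8
After iteration 3: pos = 6, mult = 48
After iteration 4: pos = 8, mult = 384
After iteration 5: pos = 10, mult = 3840
After iteration 6: pos = 12, mult = 46080
Loop ends.

Final answer: 46080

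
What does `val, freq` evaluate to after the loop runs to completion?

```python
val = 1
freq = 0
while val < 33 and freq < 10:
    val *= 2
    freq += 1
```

Let's trace through this code step by step.

Initialize: val = 1
Initialize: freq = 0
Entering loop: while val < 33 and freq < 10:
After iteration 1: val = 2, freq = 1
After iteration 2: val = 4, freq = 2
After iteration 3: val = 8, freq = 3
After iteration 4: val = 16, freq = 4
After iteration 5: val = 32, freq = 5
After iteration 6: val = 64, freq = 6
Loop ends.

Final answer: 64, 6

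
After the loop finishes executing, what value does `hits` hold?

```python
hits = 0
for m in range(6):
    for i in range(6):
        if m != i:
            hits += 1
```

Let's trace through this code step by step.

Initialize: hits = 0
Entering loop: for m in range(6):
After iteration 1: m = 0, hits = 5
After iteration 2: m = 1, hits = 10
After iteration 3: m = 2, hits = 15
After iteration 4: m = 3, hits = 20
After iteration 5: m = 4, hits = 25
After iteration 6: m = 5, hits = 30
Loop ends.

Final answer: 30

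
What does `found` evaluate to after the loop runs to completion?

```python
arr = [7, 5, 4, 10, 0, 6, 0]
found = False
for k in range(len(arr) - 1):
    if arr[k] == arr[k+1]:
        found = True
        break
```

Let's trace through this code step by step.

Initialize: arr = [7, 5, 4, 10, 0, 6, 0]
Initialize: found = False
Entering loop: for k in range(len(arr) - 1):
After iteration 1: k = 0, found = False
After iteration 2: k = 1, found = False
After iteration 3: k = 2, found = False
After iteration 4: k = 3, found = False
After iteration 5: k = 4, found = False
After iteration 6: k = 5, found = False
Loop ends.

Final answer: False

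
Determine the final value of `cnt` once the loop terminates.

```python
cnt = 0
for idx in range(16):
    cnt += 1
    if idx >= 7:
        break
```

Let's trace through this code step by step.

Initialize: cnt = 0
Entering loop: for idx in range(16):
After iteration 1: idx = 0, cnt = 1
After iteration 2: idx = 1, cnt = 2
After iteration 3: idx = 2, cnt = 3
After iteration 4: idx = 3, cnt = 4
After iteration 5: idx = 4, cnt = 5
After iteration 6: idx = 5, cnt = 6
After iteration 7: idx = 6, cnt = 7
After iteration 8: idx = 7, cnt = 8
Loop ends.

Final answer: 8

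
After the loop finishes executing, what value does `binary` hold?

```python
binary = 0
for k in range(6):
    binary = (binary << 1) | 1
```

Let's trace through this code step by step.

Initialize: binary = 0
Entering loop: for k in range(6):
After iteration 1: k = 0, binary = 1
After iteration 2: k = 1, binary = 3
After iteration 3: k = 2, binary = 7
After iteration 4: k = 3, binary = 15
After iteration 5: k = 4, binary = 31
After iteration 6: k = 5, binary = 63
Loop ends.

Final answer: 63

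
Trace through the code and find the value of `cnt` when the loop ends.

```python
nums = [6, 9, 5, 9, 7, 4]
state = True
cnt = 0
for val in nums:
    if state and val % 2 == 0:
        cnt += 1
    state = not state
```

Let's trace through this code step by step.

Initialize: nums = [6, 9, 5, 9, 7, 4]
Initialize: state = True
Initialize: cnt = 0
Entering loop: for val in nums:
After iteration 1: val = 6, state = False, cnt = 1
After iteration 2: val = 9, state = True, cnt = 1
After iteration 3: val = 5, state = False, cnt = 1
After iteration 4: val = 9, state = True, cnt = 1
After iteration 5: val = 7, state = False, cnt = 1
After iteration 6: val = 4, state = True, cnt = 1
Loop ends.

Final answer: 1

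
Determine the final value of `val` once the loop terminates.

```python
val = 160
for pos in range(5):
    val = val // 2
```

Let's trace through this code step by step.

Initialize: val = 160
Entering loop: for pos in range(5):
After iteration 1: pos = 0, val = 80
After iteration 2: pos = 1, val = 40
After iteration 3: pos = 2, val = 20
After iteration 4: pos = 3, val = 10
After iteration 5: pos = 4, val = 5
Loop ends.

Final answer: 5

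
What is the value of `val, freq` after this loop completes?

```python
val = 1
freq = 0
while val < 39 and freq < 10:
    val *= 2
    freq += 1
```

Let's trace through this code step by step.

Initialize: val = 1
Initialize: freq = 0
Entering loop: while val < 39 and freq < 10:
After iteration 1: val = 2, freq = 1
After iteration 2: val = 4, freq = 2
After iteration 3: val = 8, freq = 3
After iteration 4: val = 16, freq = 4
After iteration 5: val = 32, freq = 5
After iteration 6: val = 64, freq = 6
Loop ends.

Final answer: 64, 6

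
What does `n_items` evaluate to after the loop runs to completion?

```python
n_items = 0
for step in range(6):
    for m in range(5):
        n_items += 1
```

Let's trace through this code step by step.

Initialize: n_items = 0
Entering loop: for step in range(6):
After iteration 1: step = 0, n_items = 5
After iteration 2: step = 1, n_items = 10
After iteration 3: step = 2, n_items = 15
After iteration 4: step = 3, n_items = 20
After iteration 5: step = 4, n_items = 25
After iteration 6: step = 5, n_items = 30
Loop ends.

Final answer: 30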